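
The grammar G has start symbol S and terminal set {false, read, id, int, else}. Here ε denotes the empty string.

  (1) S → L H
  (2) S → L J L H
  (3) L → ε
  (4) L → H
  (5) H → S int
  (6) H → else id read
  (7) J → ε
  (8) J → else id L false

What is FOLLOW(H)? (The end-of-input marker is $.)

FIRST(J) = {ε, else}
FIRST(S) = {else}  (via L H, L J L H)
FIRST(H) = {else}  (via S int)
FIRST(L) = {ε, else}  (via H)
FOLLOW(S) includes $ since S is the start symbol.
FOLLOW(S): in H→S int, S is followed by int with FIRST {int}. Thus FOLLOW(S) = {$, int}.
FOLLOW(L): in S→L H, L is followed by H with FIRST {else}; in S→L J L H (occurrence 1), L is followed by J L H with FIRST {else}; in S→L J L H (occurrence 2), L is followed by H with FIRST {else}; in J→else id L false, L is followed by false with FIRST {false}. Thus FOLLOW(L) = {else, false}.
FOLLOW(H): in S→L H, the suffix after H is empty, so FOLLOW(H) ⊇ FOLLOW(S) = {$, int}; in S→L J L H, the suffix after H is empty, so FOLLOW(H) ⊇ FOLLOW(S) = {$, int}; in L→H, the suffix after H is empty, so FOLLOW(H) ⊇ FOLLOW(L) = {else, false}. Thus FOLLOW(H) = {$, else, false, int}.
FOLLOW(J): in S→L J L H, J is followed by L H with FIRST {else}. Thus FOLLOW(J) = {else}.

{$, else, false, int}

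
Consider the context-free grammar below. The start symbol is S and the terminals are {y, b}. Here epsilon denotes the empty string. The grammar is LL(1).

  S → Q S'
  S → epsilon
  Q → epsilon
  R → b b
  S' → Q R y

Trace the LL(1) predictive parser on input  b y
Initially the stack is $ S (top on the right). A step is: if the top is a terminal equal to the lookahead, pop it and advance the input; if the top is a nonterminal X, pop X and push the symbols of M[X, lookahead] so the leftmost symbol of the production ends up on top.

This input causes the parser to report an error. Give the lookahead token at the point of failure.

step 1: stack=$ S  input=b y $  — expand S → Q S'
step 2: stack=$ S' Q  input=b y $  — expand Q → epsilon
step 3: stack=$ S'  input=b y $  — expand S' → Q R y
step 4: stack=$ y R Q  input=b y $  — expand Q → epsilon
step 5: stack=$ y R  input=b y $  — expand R → b b
step 6: stack=$ y b b  input=b y $  — match b
step 7: stack=$ y b  input=y $  — error: top is terminal b but lookahead is y

y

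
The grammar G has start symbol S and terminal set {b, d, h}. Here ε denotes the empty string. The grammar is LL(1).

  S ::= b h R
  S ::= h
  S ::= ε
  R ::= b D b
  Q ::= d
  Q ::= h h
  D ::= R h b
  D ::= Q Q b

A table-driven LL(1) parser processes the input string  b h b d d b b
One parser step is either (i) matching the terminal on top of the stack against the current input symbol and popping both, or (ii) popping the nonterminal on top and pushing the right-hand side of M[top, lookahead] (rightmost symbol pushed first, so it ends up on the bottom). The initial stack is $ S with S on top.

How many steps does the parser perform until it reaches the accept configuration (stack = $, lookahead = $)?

step 1: stack=$ S  input=b h b d d b b $  — expand S ::= b h R
step 2: stack=$ R h b  input=b h b d d b b $  — match b
step 3: stack=$ R h  input=h b d d b b $  — match h
step 4: stack=$ R  input=b d d b b $  — expand R ::= b D b
step 5: stack=$ b D b  input=b d d b b $  — match b
step 6: stack=$ b D  input=d d b b $  — expand D ::= Q Q b
step 7: stack=$ b b Q Q  input=d d b b $  — expand Q ::= d
step 8: stack=$ b b Q d  input=d d b b $  — match d
step 9: stack=$ b b Q  input=d b b $  — expand Q ::= d
step 10: stack=$ b b d  input=d b b $  — match d
step 11: stack=$ b b  input=b b $  — match b
step 12: stack=$ b  input=b $  — match b
Accept reached after 12 steps.

12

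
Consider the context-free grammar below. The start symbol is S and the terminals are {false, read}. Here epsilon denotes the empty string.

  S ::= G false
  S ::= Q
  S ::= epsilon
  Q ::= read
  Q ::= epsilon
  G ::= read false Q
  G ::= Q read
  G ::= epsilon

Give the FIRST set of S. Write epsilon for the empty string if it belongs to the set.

{epsilon, false, read}

FIRST(Q) = {epsilon, read}
FIRST(G) = {epsilon, read}  (via Q read)
FIRST(S) = {epsilon, false, read}  (via G false, Q)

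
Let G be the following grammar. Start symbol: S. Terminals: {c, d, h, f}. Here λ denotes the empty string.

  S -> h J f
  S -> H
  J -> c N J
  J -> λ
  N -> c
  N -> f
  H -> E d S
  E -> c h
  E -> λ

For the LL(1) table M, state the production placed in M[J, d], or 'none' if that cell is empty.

FIRST(J) = {λ, c}
FIRST(N) = {c, f}
FIRST(E) = {λ, c}
FIRST(H) = {c, d}  (via E d S)
FIRST(S) = {c, d, h}  (via H)
FOLLOW(S) includes $ since S is the start symbol.
FOLLOW(J): in S->h J f, J is followed by f with FIRST {f}; in J->c N J, the suffix after J is empty (adds nothing new). Thus FOLLOW(J) = {f}.
For J -> c N J: FIRST(c N J) = {c}, so it goes in M[J, t] for t ∈ {c}.
For J -> λ: FIRST(λ) = {λ}, so it goes in M[J, t] for t ∈ {}; since λ ∈ FIRST, also for every t ∈ FOLLOW(J) = {f}.
None of these place a production in M[J, d].

none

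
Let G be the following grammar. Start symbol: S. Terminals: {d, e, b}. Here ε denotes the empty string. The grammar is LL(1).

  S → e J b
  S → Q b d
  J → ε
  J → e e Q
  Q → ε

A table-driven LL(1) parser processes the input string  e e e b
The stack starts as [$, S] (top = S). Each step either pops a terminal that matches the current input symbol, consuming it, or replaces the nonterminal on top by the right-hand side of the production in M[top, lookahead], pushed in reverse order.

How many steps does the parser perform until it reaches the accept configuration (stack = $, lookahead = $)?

step 1: stack=$ S  input=e e e b $  — expand S → e J b
step 2: stack=$ b J e  input=e e e b $  — match e
step 3: stack=$ b J  input=e e b $  — expand J → e e Q
step 4: stack=$ b Q e e  input=e e b $  — match e
step 5: stack=$ b Q e  input=e b $  — match e
step 6: stack=$ b Q  input=b $  — expand Q → ε
step 7: stack=$ b  input=b $  — match b
Accept reached after 7 steps.

7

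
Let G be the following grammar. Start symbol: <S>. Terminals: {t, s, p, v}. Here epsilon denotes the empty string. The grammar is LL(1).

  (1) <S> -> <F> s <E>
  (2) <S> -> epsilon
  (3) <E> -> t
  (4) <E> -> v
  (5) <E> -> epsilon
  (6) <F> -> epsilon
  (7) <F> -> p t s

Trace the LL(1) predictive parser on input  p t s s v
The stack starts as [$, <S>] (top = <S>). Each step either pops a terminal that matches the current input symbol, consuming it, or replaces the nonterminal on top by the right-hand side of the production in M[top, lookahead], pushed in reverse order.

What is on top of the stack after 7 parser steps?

v

step 1: stack=$ <S>  input=p t s s v $  — expand <S> -> <F> s <E>
step 2: stack=$ <E> s <F>  input=p t s s v $  — expand <F> -> p t s
step 3: stack=$ <E> s s t p  input=p t s s v $  — match p
step 4: stack=$ <E> s s t  input=t s s v $  — match t
step 5: stack=$ <E> s s  input=s s v $  — match s
step 6: stack=$ <E> s  input=s v $  — match s
step 7: stack=$ <E>  input=v $  — expand <E> -> v
Stack after step 7: $ v (top = v).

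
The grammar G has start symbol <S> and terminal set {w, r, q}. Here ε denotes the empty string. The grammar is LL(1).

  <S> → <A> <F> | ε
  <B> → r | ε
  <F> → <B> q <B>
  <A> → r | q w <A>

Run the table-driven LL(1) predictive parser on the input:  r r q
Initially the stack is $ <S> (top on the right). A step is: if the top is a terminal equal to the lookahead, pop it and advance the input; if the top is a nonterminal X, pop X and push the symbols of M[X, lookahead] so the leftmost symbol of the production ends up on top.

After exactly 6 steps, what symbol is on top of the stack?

     Stack        Input    Action
  1  $ <S>        r r q $  expand <S> → <A> <F>
  2  $ <F> <A>    r r q $  expand <A> → r
  3  $ <F> r      r r q $  match r
  4  $ <F>        r q $    expand <F> → <B> q <B>
  5  $ <B> q <B>  r q $    expand <B> → r
  6  $ <B> q r    r q $    match r
Stack after step 6: $ <B> q (top = q).

q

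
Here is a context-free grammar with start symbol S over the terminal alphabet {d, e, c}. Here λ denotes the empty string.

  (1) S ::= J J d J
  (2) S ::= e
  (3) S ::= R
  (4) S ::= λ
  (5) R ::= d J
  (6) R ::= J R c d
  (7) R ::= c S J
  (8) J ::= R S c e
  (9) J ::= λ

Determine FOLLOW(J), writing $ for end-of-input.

{$, c, d, e}

FIRST(S) = {λ, c, d, e}  (via J J d J, R)
FIRST(R) = {c, d}  (via J R c d)
FIRST(J) = {λ, c, d}  (via R S c e)
FOLLOW(S) includes $ since S is the start symbol.
FOLLOW(S): in R::=c S J, S is followed by J with FIRST {λ, c, d}; in R::=c S J, the suffix after S is nullable, so FOLLOW(S) ⊇ FOLLOW(R) = {$, c, d, e}; in J::=R S c e, S is followed by c e with FIRST {c}. Thus FOLLOW(S) = {$, c, d, e}.
FOLLOW(R): in S::=R, the suffix after R is empty, so FOLLOW(R) ⊇ FOLLOW(S) = {$, c, d, e}; in R::=J R c d, R is followed by c d with FIRST {c}; in J::=R S c e, R is followed by S c e with FIRST {c, d, e}. Thus FOLLOW(R) = {$, c, d, e}.
FOLLOW(J): in S::=J J d J (occurrence 1), J is followed by J d J with FIRST {c, d}; in S::=J J d J (occurrence 2), J is followed by d J with FIRST {d}; in S::=J J d J (occurrence 3), the suffix after J is empty, so FOLLOW(J) ⊇ FOLLOW(S) = {$, c, d, e}; in R::=d J, the suffix after J is empty, so FOLLOW(J) ⊇ FOLLOW(R) = {$, c, d, e}; in R::=J R c d, J is followed by R c d with FIRST {c, d}; in R::=c S J, the suffix after J is empty, so FOLLOW(J) ⊇ FOLLOW(R) = {$, c, d, e}. Thus FOLLOW(J) = {$, c, d, e}.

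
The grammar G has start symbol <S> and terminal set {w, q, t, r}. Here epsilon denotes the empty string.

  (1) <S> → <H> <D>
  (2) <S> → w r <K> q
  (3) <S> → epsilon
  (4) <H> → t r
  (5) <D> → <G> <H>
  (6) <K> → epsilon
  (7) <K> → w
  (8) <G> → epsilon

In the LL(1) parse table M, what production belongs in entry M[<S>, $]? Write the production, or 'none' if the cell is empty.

FIRST(<H>) = {t}
FIRST(<K>) = {epsilon, w}
FIRST(<G>) = {epsilon}
FIRST(<S>) = {epsilon, t, w}  (via <H> <D>)
FIRST(<D>) = {t}  (via <G> <H>)
FOLLOW(<S>) includes $ since <S> is the start symbol.
FOLLOW(<S>): <S> appears on no right-hand side. Thus FOLLOW(<S>) = {$}.
For <S> → <H> <D>: FIRST(<H> <D>) = {t}, so it goes in M[<S>, t] for t ∈ {t}.
For <S> → w r <K> q: FIRST(w r <K> q) = {w}, so it goes in M[<S>, t] for t ∈ {w}.
For <S> → epsilon: FIRST(epsilon) = {epsilon}, so it goes in M[<S>, t] for t ∈ {}; since epsilon ∈ FIRST, also for every t ∈ FOLLOW(<S>) = {$}.

<S> → epsilon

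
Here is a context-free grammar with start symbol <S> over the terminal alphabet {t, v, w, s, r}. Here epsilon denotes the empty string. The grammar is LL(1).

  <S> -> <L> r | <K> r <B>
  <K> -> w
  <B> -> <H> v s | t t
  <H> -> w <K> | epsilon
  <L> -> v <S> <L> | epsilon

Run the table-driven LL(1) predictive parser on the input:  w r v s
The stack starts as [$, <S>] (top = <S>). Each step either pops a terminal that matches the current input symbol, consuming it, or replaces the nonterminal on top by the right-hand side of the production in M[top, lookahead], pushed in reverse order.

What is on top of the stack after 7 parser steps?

step 1: stack=$ <S>  input=w r v s $  — expand <S> -> <K> r <B>
step 2: stack=$ <B> r <K>  input=w r v s $  — expand <K> -> w
step 3: stack=$ <B> r w  input=w r v s $  — match w
step 4: stack=$ <B> r  input=r v s $  — match r
step 5: stack=$ <B>  input=v s $  — expand <B> -> <H> v s
step 6: stack=$ s v <H>  input=v s $  — expand <H> -> epsilon
step 7: stack=$ s v  input=v s $  — match v
Stack after step 7: $ s (top = s).

s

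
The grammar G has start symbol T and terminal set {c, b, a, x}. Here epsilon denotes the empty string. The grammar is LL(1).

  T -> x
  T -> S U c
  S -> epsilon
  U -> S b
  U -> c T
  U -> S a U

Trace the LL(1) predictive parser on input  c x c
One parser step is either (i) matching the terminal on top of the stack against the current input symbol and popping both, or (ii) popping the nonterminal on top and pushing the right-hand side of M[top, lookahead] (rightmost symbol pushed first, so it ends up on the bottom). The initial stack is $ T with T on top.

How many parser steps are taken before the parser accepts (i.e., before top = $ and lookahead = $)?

7

step 1: stack=$ T  input=c x c $  — expand T -> S U c
step 2: stack=$ c U S  input=c x c $  — expand S -> epsilon
step 3: stack=$ c U  input=c x c $  — expand U -> c T
step 4: stack=$ c T c  input=c x c $  — match c
step 5: stack=$ c T  input=x c $  — expand T -> x
step 6: stack=$ c x  input=x c $  — match x
step 7: stack=$ c  input=c $  — match c
Accept reached after 7 steps.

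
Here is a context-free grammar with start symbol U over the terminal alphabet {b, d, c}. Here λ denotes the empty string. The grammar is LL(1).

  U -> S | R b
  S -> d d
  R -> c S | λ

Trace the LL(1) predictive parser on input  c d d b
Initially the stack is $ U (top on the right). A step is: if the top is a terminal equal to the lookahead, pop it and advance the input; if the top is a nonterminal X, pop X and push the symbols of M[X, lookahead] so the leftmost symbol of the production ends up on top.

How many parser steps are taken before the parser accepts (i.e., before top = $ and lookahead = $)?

     Stack    Input      Action
  1  $ U      c d d b $  expand U -> R b
  2  $ b R    c d d b $  expand R -> c S
  3  $ b S c  c d d b $  match c
  4  $ b S    d d b $    expand S -> d d
  5  $ b d d  d d b $    match d
  6  $ b d    d b $      match d
  7  $ b      b $        match b
Accept reached after 7 steps.

7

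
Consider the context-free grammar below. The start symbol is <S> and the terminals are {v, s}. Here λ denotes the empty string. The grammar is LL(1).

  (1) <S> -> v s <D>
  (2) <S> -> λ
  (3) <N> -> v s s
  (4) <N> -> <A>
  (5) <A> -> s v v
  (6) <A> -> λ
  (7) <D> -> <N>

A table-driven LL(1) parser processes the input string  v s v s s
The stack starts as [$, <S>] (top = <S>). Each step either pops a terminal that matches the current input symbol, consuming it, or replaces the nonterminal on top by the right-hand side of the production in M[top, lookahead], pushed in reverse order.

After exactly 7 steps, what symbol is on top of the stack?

s

step 1: stack=$ <S>  input=v s v s s $  — expand <S> -> v s <D>
step 2: stack=$ <D> s v  input=v s v s s $  — match v
step 3: stack=$ <D> s  input=s v s s $  — match s
step 4: stack=$ <D>  input=v s s $  — expand <D> -> <N>
step 5: stack=$ <N>  input=v s s $  — expand <N> -> v s s
step 6: stack=$ s s v  input=v s s $  — match v
step 7: stack=$ s s  input=s s $  — match s
Stack after step 7: $ s (top = s).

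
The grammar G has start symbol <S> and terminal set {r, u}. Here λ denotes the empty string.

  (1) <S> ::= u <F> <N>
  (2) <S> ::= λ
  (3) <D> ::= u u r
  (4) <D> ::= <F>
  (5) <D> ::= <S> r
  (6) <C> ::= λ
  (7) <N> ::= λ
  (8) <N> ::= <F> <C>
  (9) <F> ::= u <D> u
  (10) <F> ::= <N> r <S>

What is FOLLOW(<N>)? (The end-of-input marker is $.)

{$, r, u}

FIRST(<S>) = {λ, u}
FIRST(<C>) = {λ}
FIRST(<D>) = {r, u}  (via <F>, <S> r)
FIRST(<N>) = {λ, r, u}  (via <F> <C>)
FIRST(<F>) = {r, u}  (via <N> r <S>)
FOLLOW(<S>) includes $ since <S> is the start symbol.
FOLLOW(<D>): in <F>::=u <D> u, <D> is followed by u with FIRST {u}. Thus FOLLOW(<D>) = {u}.
FOLLOW(<S>): in <D>::=<S> r, <S> is followed by r with FIRST {r}; in <F>::=<N> r <S>, the suffix after <S> is empty, so FOLLOW(<S>) ⊇ FOLLOW(<F>) = {$, r, u}. Thus FOLLOW(<S>) = {$, r, u}.
FOLLOW(<N>): in <S>::=u <F> <N>, the suffix after <N> is empty, so FOLLOW(<N>) ⊇ FOLLOW(<S>) = {$, r, u}; in <F>::=<N> r <S>, <N> is followed by r <S> with FIRST {r}. Thus FOLLOW(<N>) = {$, r, u}.
FOLLOW(<C>): in <N>::=<F> <C>, the suffix after <C> is empty, so FOLLOW(<C>) ⊇ FOLLOW(<N>) = {$, r, u}. Thus FOLLOW(<C>) = {$, r, u}.
FOLLOW(<F>): in <S>::=u <F> <N>, <F> is followed by <N> with FIRST {λ, r, u}; in <S>::=u <F> <N>, the suffix after <F> is nullable, so FOLLOW(<F>) ⊇ FOLLOW(<S>) = {$, r, u}; in <D>::=<F>, the suffix after <F> is empty, so FOLLOW(<F>) ⊇ FOLLOW(<D>) = {u}; in <N>::=<F> <C>, <F> is followed by <C> with FIRST {λ}; in <N>::=<F> <C>, the suffix after <F> is nullable, so FOLLOW(<F>) ⊇ FOLLOW(<N>) = {$, r, u}. Thus FOLLOW(<F>) = {$, r, u}.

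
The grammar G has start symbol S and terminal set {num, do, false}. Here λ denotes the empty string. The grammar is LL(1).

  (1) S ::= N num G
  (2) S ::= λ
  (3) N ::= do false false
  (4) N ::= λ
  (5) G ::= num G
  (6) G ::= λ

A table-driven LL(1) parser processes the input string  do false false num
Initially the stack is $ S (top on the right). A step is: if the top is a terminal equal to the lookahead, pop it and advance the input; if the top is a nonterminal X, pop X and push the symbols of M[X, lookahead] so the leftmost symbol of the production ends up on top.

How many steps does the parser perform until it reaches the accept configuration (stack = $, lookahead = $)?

     Stack                   Input                 Action
  1  $ S                     do false false num $  expand S ::= N num G
  2  $ G num N               do false false num $  expand N ::= do false false
  3  $ G num false false do  do false false num $  match do
  4  $ G num false false     false false num $     match false
  5  $ G num false           false num $           match false
  6  $ G num                 num $                 match num
  7  $ G                     $                     expand G ::= λ
Accept reached after 7 steps.

7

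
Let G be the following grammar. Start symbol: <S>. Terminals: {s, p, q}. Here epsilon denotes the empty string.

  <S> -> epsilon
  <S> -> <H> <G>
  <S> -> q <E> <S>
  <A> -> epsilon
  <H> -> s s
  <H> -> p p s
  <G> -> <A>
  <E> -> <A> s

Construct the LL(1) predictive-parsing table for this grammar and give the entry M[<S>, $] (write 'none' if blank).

<S> -> epsilon

FIRST(<A>): from <A>->epsilon we get {epsilon}. So FIRST(<A>) = {epsilon}.
FIRST(<H>): from <H>->s s we get {s}; from <H>->p p s we get {p}. So FIRST(<H>) = {p, s}.
FIRST(<S>): from <S>->epsilon we get {epsilon}; from <S>-><H> <G> we get {p, s}; from <S>->q <E> <S> we get {q}. So FIRST(<S>) = {epsilon, p, q, s}.
FIRST(<G>): from <G>-><A> we get {epsilon}. So FIRST(<G>) = {epsilon}.
FIRST(<E>): from <E>-><A> s we get {s}. So FIRST(<E>) = {s}.
FOLLOW(<S>) includes $ since <S> is the start symbol.
FOLLOW(<S>): in <S>->q <E> <S>, the suffix after <S> is empty (adds nothing new). Thus FOLLOW(<S>) = {$}.
For <S> -> epsilon: FIRST(epsilon) = {epsilon}, so it goes in M[<S>, t] for t ∈ {}; since epsilon ∈ FIRST, also for every t ∈ FOLLOW(<S>) = {$}.
For <S> -> <H> <G>: FIRST(<H> <G>) = {p, s}, so it goes in M[<S>, t] for t ∈ {p, s}.
For <S> -> q <E> <S>: FIRST(q <E> <S>) = {q}, so it goes in M[<S>, t] for t ∈ {q}.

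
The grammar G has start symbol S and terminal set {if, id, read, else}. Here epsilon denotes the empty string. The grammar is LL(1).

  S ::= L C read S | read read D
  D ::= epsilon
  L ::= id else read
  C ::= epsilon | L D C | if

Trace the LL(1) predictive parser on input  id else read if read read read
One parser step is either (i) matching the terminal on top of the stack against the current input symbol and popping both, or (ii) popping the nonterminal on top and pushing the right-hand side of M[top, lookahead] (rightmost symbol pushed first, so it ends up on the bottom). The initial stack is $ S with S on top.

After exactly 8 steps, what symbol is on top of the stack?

S

     Stack                    Input                             Action
  1  $ S                      id else read if read read read $  expand S ::= L C read S
  2  $ S read C L             id else read if read read read $  expand L ::= id else read
  3  $ S read C read else id  id else read if read read read $  match id
  4  $ S read C read else     else read if read read read $     match else
  5  $ S read C read          read if read read read $          match read
  6  $ S read C               if read read read $               expand C ::= if
  7  $ S read if              if read read read $               match if
  8  $ S read                 read read read $                  match read
Stack after step 8: $ S (top = S).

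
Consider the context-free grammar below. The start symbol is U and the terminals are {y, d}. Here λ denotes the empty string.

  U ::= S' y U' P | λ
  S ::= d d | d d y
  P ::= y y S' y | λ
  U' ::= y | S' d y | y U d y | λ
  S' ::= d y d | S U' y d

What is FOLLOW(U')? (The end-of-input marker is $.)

FIRST(S) = {d}
FIRST(P) = {λ, y}
FIRST(S') = {d}  (via S U' y d)
FIRST(U) = {λ, d}  (via S' y U' P)
FIRST(U') = {λ, d, y}  (via S' d y)
FOLLOW(U) includes $ since U is the start symbol.
FOLLOW(U): in U'::=y U d y, U is followed by d y with FIRST {d}. Thus FOLLOW(U) = {$, d}.
FOLLOW(S): in S'::=S U' y d, S is followed by U' y d with FIRST {d, y}. Thus FOLLOW(S) = {d, y}.
FOLLOW(P): in U::=S' y U' P, the suffix after P is empty, so FOLLOW(P) ⊇ FOLLOW(U) = {$, d}. Thus FOLLOW(P) = {$, d}.
FOLLOW(U'): in U::=S' y U' P, U' is followed by P with FIRST {λ, y}; in U::=S' y U' P, the suffix after U' is nullable, so FOLLOW(U') ⊇ FOLLOW(U) = {$, d}; in S'::=S U' y d, U' is followed by y d with FIRST {y}. Thus FOLLOW(U') = {$, d, y}.
FOLLOW(S'): in U::=S' y U' P, S' is followed by y U' P with FIRST {y}; in P::=y y S' y, S' is followed by y with FIRST {y}; in U'::=S' d y, S' is followed by d y with FIRST {d}. Thus FOLLOW(S') = {d, y}.

{$, d, y}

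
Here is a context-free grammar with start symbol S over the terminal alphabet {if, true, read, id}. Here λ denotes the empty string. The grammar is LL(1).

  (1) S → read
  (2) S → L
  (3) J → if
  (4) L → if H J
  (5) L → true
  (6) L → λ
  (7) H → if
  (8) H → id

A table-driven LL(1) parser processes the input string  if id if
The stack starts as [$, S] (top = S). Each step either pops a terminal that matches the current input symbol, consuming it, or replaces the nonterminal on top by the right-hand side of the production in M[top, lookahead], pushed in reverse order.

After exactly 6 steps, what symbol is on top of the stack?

if

step 1: stack=$ S  input=if id if $  — expand S → L
step 2: stack=$ L  input=if id if $  — expand L → if H J
step 3: stack=$ J H if  input=if id if $  — match if
step 4: stack=$ J H  input=id if $  — expand H → id
step 5: stack=$ J id  input=id if $  — match id
step 6: stack=$ J  input=if $  — expand J → if
Stack after step 6: $ if (top = if).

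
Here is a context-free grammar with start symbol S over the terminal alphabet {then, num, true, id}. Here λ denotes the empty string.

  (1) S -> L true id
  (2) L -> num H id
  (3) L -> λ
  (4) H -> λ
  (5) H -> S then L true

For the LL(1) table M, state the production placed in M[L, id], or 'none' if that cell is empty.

FIRST(L) = {λ, num}
FIRST(S) = {num, true}  (via L true id)
FIRST(H) = {λ, num, true}  (via S then L true)
FOLLOW(S) includes $ since S is the start symbol.
FOLLOW(L): in S->L true id, L is followed by true id with FIRST {true}; in H->S then L true, L is followed by true with FIRST {true}. Thus FOLLOW(L) = {true}.
For L -> num H id: FIRST(num H id) = {num}, so it goes in M[L, t] for t ∈ {num}.
For L -> λ: FIRST(λ) = {λ}, so it goes in M[L, t] for t ∈ {}; since λ ∈ FIRST, also for every t ∈ FOLLOW(L) = {true}.
None of these place a production in M[L, id].

none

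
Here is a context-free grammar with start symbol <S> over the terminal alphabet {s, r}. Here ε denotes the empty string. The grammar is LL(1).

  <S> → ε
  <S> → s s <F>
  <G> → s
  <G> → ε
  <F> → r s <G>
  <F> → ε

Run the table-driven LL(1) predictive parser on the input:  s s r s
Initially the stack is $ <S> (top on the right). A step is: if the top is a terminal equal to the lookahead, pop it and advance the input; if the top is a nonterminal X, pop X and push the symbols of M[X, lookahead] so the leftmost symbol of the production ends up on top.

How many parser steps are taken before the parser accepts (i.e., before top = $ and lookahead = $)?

7

     Stack      Input      Action
  1  $ <S>      s s r s $  expand <S> → s s <F>
  2  $ <F> s s  s s r s $  match s
  3  $ <F> s    s r s $    match s
  4  $ <F>      r s $      expand <F> → r s <G>
  5  $ <G> s r  r s $      match r
  6  $ <G> s    s $        match s
  7  $ <G>      $          expand <G> → ε
Accept reached after 7 steps.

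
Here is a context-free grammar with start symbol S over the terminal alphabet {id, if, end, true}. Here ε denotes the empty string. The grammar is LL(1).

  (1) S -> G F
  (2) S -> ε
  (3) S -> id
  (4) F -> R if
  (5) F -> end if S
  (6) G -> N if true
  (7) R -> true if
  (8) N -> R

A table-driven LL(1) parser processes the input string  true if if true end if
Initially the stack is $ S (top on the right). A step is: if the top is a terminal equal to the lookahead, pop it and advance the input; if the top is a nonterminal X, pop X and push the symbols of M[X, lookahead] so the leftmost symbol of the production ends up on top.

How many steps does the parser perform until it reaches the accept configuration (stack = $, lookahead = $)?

step 1: stack=$ S  input=true if if true end if $  — expand S -> G F
step 2: stack=$ F G  input=true if if true end if $  — expand G -> N if true
step 3: stack=$ F true if N  input=true if if true end if $  — expand N -> R
step 4: stack=$ F true if R  input=true if if true end if $  — expand R -> true if
step 5: stack=$ F true if if true  input=true if if true end if $  — match true
step 6: stack=$ F true if if  input=if if true end if $  — match if
step 7: stack=$ F true if  input=if true end if $  — match if
step 8: stack=$ F true  input=true end if $  — match true
step 9: stack=$ F  input=end if $  — expand F -> end if S
step 10: stack=$ S if end  input=end if $  — match end
step 11: stack=$ S if  input=if $  — match if
step 12: stack=$ S  input=$  — expand S -> ε
Accept reached after 12 steps.

12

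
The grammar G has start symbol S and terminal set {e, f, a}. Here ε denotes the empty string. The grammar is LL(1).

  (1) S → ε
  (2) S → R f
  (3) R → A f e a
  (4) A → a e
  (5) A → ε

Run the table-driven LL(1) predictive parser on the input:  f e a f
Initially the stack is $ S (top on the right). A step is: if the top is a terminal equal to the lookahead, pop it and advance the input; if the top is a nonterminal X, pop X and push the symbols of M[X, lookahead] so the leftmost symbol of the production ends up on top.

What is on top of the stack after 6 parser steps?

     Stack        Input      Action
  1  $ S          f e a f $  expand S → R f
  2  $ f R        f e a f $  expand R → A f e a
  3  $ f a e f A  f e a f $  expand A → ε
  4  $ f a e f    f e a f $  match f
  5  $ f a e      e a f $    match e
  6  $ f a        a f $      match a
Stack after step 6: $ f (top = f).

f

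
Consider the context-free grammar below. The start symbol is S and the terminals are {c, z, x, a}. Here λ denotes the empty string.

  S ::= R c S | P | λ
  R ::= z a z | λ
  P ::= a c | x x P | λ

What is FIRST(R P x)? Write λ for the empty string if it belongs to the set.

{a, x, z}

FIRST(R) = {λ, z}
FIRST(P) = {λ, a, x}
FIRST(S) = {λ, a, c, x, z}  (via R c S, P)
FIRST(R P x): take FIRST of each symbol in turn, carrying on past any symbol whose FIRST contains λ; result {a, x, z}.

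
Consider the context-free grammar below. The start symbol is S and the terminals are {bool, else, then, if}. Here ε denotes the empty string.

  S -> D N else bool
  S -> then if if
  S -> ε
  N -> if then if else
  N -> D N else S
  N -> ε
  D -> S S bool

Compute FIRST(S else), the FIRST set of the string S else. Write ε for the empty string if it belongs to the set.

FIRST(S): from S->D N else bool we get {bool, then}; from S->then if if we get {then}; from S->ε we get {ε}. So FIRST(S) = {ε, bool, then}.
FIRST(D): from D->S S bool we get {bool, then}. So FIRST(D) = {bool, then}.
FIRST(N): from N->if then if else we get {if}; from N->D N else S we get {bool, then}; from N->ε we get {ε}. So FIRST(N) = {ε, bool, if, then}.
FIRST(S else): take FIRST of each symbol in turn, carrying on past any symbol whose FIRST contains ε; result {bool, else, then}.

{bool, else, then}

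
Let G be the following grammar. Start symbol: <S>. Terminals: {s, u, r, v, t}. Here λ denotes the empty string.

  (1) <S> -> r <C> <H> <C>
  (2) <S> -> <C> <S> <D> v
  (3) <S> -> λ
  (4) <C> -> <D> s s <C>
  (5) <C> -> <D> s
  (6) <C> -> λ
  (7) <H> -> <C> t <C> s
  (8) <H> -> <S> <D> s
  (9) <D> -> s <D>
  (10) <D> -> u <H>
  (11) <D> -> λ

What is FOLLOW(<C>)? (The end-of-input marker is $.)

{$, r, s, t, u, v}

FIRST(<D>): from <D>->s <D> we get {s}; from <D>->u <H> we get {u}; from <D>->λ we get {λ}. So FIRST(<D>) = {λ, s, u}.
FIRST(<C>): from <C>-><D> s s <C> we get {s, u}; from <C>-><D> s we get {s, u}; from <C>->λ we get {λ}. So FIRST(<C>) = {λ, s, u}.
FIRST(<S>): from <S>->r <C> <H> <C> we get {r}; from <S>-><C> <S> <D> v we get {r, s, u, v}; from <S>->λ we get {λ}. So FIRST(<S>) = {λ, r, s, u, v}.
FIRST(<H>): from <H>-><C> t <C> s we get {s, t, u}; from <H>-><S> <D> s we get {r, s, u, v}. So FIRST(<H>) = {r, s, t, u, v}.
FOLLOW(<S>) includes $ since <S> is the start symbol.
FOLLOW(<S>): in <S>-><C> <S> <D> v, <S> is followed by <D> v with FIRST {s, u, v}; in <H>-><S> <D> s, <S> is followed by <D> s with FIRST {s, u}. Thus FOLLOW(<S>) = {$, s, u, v}.
FOLLOW(<C>): in <S>->r <C> <H> <C> (occurrence 1), <C> is followed by <H> <C> with FIRST {r, s, t, u, v}; in <S>->r <C> <H> <C> (occurrence 2), the suffix after <C> is empty, so FOLLOW(<C>) ⊇ FOLLOW(<S>) = {$, s, u, v}; in <S>-><C> <S> <D> v, <C> is followed by <S> <D> v with FIRST {r, s, u, v}; in <C>-><D> s s <C>, the suffix after <C> is empty (adds nothing new); in <H>-><C> t <C> s (occurrence 1), <C> is followed by t <C> s with FIRST {t}; in <H>-><C> t <C> s (occurrence 2), <C> is followed by s with FIRST {s}. Thus FOLLOW(<C>) = {$, r, s, t, u, v}.
FOLLOW(<D>): in <S>-><C> <S> <D> v, <D> is followed by v with FIRST {v}; in <C>-><D> s s <C>, <D> is followed by s s <C> with FIRST {s}; in <C>-><D> s, <D> is followed by s with FIRST {s}; in <H>-><S> <D> s, <D> is followed by s with FIRST {s}; in <D>->s <D>, the suffix after <D> is empty (adds nothing new). Thus FOLLOW(<D>) = {s, v}.
FOLLOW(<H>): in <S>->r <C> <H> <C>, <H> is followed by <C> with FIRST {λ, s, u}; in <S>->r <C> <H> <C>, the suffix after <H> is nullable, so FOLLOW(<H>) ⊇ FOLLOW(<S>) = {$, s, u, v}; in <D>->u <H>, the suffix after <H> is empty, so FOLLOW(<H>) ⊇ FOLLOW(<D>) = {s, v}. Thus FOLLOW(<H>) = {$, s, u, v}.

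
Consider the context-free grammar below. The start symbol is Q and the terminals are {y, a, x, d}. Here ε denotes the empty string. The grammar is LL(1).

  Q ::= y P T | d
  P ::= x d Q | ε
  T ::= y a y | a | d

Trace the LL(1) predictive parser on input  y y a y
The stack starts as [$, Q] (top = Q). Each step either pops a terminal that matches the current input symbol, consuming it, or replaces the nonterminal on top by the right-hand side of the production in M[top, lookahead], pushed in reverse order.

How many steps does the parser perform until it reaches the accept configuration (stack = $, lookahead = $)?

     Stack    Input      Action
  1  $ Q      y y a y $  expand Q ::= y P T
  2  $ T P y  y y a y $  match y
  3  $ T P    y a y $    expand P ::= ε
  4  $ T      y a y $    expand T ::= y a y
  5  $ y a y  y a y $    match y
  6  $ y a    a y $      match a
  7  $ y      y $        match y
Accept reached after 7 steps.

7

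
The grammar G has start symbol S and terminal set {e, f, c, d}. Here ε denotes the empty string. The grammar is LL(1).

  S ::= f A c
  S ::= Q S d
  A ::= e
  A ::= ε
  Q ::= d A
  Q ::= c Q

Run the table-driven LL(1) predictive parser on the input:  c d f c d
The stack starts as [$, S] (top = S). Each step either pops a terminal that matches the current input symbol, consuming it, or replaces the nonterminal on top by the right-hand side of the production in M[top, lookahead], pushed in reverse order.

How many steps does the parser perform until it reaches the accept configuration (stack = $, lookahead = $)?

11

step 1: stack=$ S  input=c d f c d $  — expand S ::= Q S d
step 2: stack=$ d S Q  input=c d f c d $  — expand Q ::= c Q
step 3: stack=$ d S Q c  input=c d f c d $  — match c
step 4: stack=$ d S Q  input=d f c d $  — expand Q ::= d A
step 5: stack=$ d S A d  input=d f c d $  — match d
step 6: stack=$ d S A  input=f c d $  — expand A ::= ε
step 7: stack=$ d S  input=f c d $  — expand S ::= f A c
step 8: stack=$ d c A f  input=f c d $  — match f
step 9: stack=$ d c A  input=c d $  — expand A ::= ε
step 10: stack=$ d c  input=c d $  — match c
step 11: stack=$ d  input=d $  — match d
Accept reached after 11 steps.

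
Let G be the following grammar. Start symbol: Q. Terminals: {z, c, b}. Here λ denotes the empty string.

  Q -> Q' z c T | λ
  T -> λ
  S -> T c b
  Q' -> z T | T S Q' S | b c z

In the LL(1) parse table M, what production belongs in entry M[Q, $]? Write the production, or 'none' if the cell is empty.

FIRST(T) = {λ}
FIRST(S) = {c}  (via T c b)
FIRST(Q') = {b, c, z}  (via T S Q' S)
FIRST(Q) = {λ, b, c, z}  (via Q' z c T)
FOLLOW(Q) includes $ since Q is the start symbol.
FOLLOW(Q): Q appears on no right-hand side. Thus FOLLOW(Q) = {$}.
For Q -> Q' z c T: FIRST(Q' z c T) = {b, c, z}, so it goes in M[Q, t] for t ∈ {b, c, z}.
For Q -> λ: FIRST(λ) = {λ}, so it goes in M[Q, t] for t ∈ {}; since λ ∈ FIRST, also for every t ∈ FOLLOW(Q) = {$}.

Q -> λ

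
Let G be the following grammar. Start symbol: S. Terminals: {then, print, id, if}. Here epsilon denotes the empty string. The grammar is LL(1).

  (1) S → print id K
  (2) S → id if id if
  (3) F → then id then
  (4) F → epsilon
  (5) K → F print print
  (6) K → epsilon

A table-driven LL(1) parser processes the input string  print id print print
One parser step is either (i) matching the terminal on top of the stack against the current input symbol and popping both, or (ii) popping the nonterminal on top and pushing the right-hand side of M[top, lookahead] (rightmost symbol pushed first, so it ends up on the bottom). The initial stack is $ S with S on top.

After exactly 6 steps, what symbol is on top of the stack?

print

     Stack            Input                   Action
  1  $ S              print id print print $  expand S → print id K
  2  $ K id print     print id print print $  match print
  3  $ K id           id print print $        match id
  4  $ K              print print $           expand K → F print print
  5  $ print print F  print print $           expand F → epsilon
  6  $ print print    print print $           match print
Stack after step 6: $ print (top = print).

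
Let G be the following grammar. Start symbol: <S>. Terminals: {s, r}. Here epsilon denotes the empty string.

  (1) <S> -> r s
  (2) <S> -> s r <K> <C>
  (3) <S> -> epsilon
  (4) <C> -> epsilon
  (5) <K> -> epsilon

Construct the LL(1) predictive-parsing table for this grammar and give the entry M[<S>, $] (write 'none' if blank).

FIRST(<S>) = {epsilon, r, s}
FIRST(<C>) = {epsilon}
FIRST(<K>) = {epsilon}
FOLLOW(<S>) includes $ since <S> is the start symbol.
FOLLOW(<S>): <S> appears on no right-hand side. Thus FOLLOW(<S>) = {$}.
For <S> -> r s: FIRST(r s) = {r}, so it goes in M[<S>, t] for t ∈ {r}.
For <S> -> s r <K> <C>: FIRST(s r <K> <C>) = {s}, so it goes in M[<S>, t] for t ∈ {s}.
For <S> -> epsilon: FIRST(epsilon) = {epsilon}, so it goes in M[<S>, t] for t ∈ {}; since epsilon ∈ FIRST, also for every t ∈ FOLLOW(<S>) = {$}.

<S> -> epsilon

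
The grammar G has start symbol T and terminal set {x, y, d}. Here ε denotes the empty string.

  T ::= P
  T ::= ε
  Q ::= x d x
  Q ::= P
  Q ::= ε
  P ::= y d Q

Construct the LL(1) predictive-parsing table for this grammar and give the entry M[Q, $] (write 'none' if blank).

Q ::= ε

FIRST(P): from P::=y d Q we get {y}. So FIRST(P) = {y}.
FIRST(T): from T::=P we get {y}; from T::=ε we get {ε}. So FIRST(T) = {ε, y}.
FIRST(Q): from Q::=x d x we get {x}; from Q::=P we get {y}; from Q::=ε we get {ε}. So FIRST(Q) = {ε, x, y}.
FOLLOW(T) includes $ since T is the start symbol.
FOLLOW(Q): in P::=y d Q, the suffix after Q is empty, so FOLLOW(Q) ⊇ FOLLOW(P) = {$}. Thus FOLLOW(Q) = {$}.
FOLLOW(P): in T::=P, the suffix after P is empty, so FOLLOW(P) ⊇ FOLLOW(T) = {$}; in Q::=P, the suffix after P is empty, so FOLLOW(P) ⊇ FOLLOW(Q) = {$}. Thus FOLLOW(P) = {$}.
For Q ::= x d x: FIRST(x d x) = {x}, so it goes in M[Q, t] for t ∈ {x}.
For Q ::= P: FIRST(P) = {y}, so it goes in M[Q, t] for t ∈ {y}.
For Q ::= ε: FIRST(ε) = {ε}, so it goes in M[Q, t] for t ∈ {}; since ε ∈ FIRST, also for every t ∈ FOLLOW(Q) = {$}.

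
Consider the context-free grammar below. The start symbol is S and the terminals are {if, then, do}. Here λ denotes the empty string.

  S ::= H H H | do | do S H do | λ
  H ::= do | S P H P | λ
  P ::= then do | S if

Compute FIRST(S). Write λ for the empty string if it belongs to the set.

{λ, do, if, then}

FIRST(S) = {λ, do, if, then}  (via H H H)
FIRST(P) = {do, if, then}  (via S if)
FIRST(H) = {λ, do, if, then}  (via S P H P)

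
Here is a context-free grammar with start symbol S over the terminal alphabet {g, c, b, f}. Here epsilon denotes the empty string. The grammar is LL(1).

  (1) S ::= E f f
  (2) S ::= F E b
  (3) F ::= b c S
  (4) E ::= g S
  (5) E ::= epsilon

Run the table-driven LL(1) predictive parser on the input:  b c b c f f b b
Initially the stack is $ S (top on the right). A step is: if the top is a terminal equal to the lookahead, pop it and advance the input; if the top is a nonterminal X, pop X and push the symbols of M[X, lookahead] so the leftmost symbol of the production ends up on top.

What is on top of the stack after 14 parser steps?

step 1: stack=$ S  input=b c b c f f b b $  — expand S ::= F E b
step 2: stack=$ b E F  input=b c b c f f b b $  — expand F ::= b c S
step 3: stack=$ b E S c b  input=b c b c f f b b $  — match b
step 4: stack=$ b E S c  input=c b c f f b b $  — match c
step 5: stack=$ b E S  input=b c f f b b $  — expand S ::= F E b
step 6: stack=$ b E b E F  input=b c f f b b $  — expand F ::= b c S
step 7: stack=$ b E b E S c b  input=b c f f b b $  — match b
step 8: stack=$ b E b E S c  input=c f f b b $  — match c
step 9: stack=$ b E b E S  input=f f b b $  — expand S ::= E f f
step 10: stack=$ b E b E f f E  input=f f b b $  — expand E ::= epsilon
step 11: stack=$ b E b E f f  input=f f b b $  — match f
step 12: stack=$ b E b E f  input=f b b $  — match f
step 13: stack=$ b E b E  input=b b $  — expand E ::= epsilon
step 14: stack=$ b E b  input=b b $  — match b
Stack after step 14: $ b E (top = E).

E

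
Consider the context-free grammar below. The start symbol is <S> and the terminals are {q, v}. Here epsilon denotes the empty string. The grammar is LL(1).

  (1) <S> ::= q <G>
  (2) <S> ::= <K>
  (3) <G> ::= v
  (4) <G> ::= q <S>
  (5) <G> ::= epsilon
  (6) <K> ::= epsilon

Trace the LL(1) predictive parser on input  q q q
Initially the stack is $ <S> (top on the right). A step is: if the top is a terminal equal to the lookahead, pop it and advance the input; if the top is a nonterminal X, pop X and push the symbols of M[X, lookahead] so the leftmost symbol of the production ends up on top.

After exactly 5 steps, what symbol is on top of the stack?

q

step 1: stack=$ <S>  input=q q q $  — expand <S> ::= q <G>
step 2: stack=$ <G> q  input=q q q $  — match q
step 3: stack=$ <G>  input=q q $  — expand <G> ::= q <S>
step 4: stack=$ <S> q  input=q q $  — match q
step 5: stack=$ <S>  input=q $  — expand <S> ::= q <G>
Stack after step 5: $ <G> q (top = q).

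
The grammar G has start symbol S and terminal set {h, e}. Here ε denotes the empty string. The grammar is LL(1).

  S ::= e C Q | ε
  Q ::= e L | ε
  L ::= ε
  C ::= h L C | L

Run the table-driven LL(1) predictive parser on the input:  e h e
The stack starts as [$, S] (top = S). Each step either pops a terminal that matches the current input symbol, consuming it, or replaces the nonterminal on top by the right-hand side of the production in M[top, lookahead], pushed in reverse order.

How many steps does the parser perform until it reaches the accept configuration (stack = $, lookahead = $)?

10

step 1: stack=$ S  input=e h e $  — expand S ::= e C Q
step 2: stack=$ Q C e  input=e h e $  — match e
step 3: stack=$ Q C  input=h e $  — expand C ::= h L C
step 4: stack=$ Q C L h  input=h e $  — match h
step 5: stack=$ Q C L  input=e $  — expand L ::= ε
step 6: stack=$ Q C  input=e $  — expand C ::= L
step 7: stack=$ Q L  input=e $  — expand L ::= ε
step 8: stack=$ Q  input=e $  — expand Q ::= e L
step 9: stack=$ L e  input=e $  — match e
step 10: stack=$ L  input=$  — expand L ::= ε
Accept reached after 10 steps.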